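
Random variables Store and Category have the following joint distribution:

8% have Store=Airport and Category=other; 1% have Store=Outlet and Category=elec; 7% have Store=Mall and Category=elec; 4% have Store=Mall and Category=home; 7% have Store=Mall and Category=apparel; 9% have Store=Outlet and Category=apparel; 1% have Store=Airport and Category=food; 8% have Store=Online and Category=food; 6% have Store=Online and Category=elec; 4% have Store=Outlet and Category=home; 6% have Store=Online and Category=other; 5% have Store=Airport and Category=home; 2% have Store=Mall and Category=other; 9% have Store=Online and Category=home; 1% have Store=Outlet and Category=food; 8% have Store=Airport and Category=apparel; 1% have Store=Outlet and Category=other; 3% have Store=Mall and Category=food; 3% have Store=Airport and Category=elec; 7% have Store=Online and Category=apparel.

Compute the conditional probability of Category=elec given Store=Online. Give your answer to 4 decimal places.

P(Store=Online) = 0.08 + 0.07 + 0.06 + 0.09 + 0.06 = 0.36.
P(Category=elec | Store=Online) = 0.06/0.36 = 0.1667.

0.1667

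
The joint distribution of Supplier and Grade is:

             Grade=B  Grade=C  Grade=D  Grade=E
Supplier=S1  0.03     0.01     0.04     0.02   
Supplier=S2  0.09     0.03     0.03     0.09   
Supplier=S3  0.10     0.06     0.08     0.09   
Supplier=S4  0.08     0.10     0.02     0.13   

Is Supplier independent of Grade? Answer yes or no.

no

P(Supplier=S4) = 0.33 and P(Grade=D) = 0.17, so their product is 0.0561, but P(Supplier=S4, Grade=D) = 0.02. Since these differ, Supplier and Grade are not independent.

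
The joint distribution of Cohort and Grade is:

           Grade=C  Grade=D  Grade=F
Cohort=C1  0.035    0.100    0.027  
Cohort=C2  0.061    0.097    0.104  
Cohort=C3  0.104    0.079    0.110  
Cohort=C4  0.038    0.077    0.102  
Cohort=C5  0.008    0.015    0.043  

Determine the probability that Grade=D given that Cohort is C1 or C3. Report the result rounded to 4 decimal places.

P(Cohort=C1) = 0.035 + 0.100 + 0.027 = 0.162.
P(Cohort=C3) = 0.104 + 0.079 + 0.110 = 0.293.
P(Cohort ∈ {C1, C3}) = 0.162 + 0.293 = 0.455; P(Grade=D, Cohort ∈ {C1, C3}) = 0.100 + 0.079 = 0.179.
P(Grade=D | Cohort ∈ {C1, C3}) = 0.179/0.455 = 0.3934.

0.3934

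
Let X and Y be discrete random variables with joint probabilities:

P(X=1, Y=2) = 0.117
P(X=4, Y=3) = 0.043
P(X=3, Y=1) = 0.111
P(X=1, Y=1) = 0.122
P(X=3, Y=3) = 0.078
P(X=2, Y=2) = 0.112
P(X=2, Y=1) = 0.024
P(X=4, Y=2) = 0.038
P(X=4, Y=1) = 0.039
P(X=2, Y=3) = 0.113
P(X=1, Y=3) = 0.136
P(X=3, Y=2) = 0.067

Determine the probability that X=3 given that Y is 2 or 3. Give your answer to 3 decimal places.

0.206

P(Y=2) = 0.117 + 0.112 + 0.067 + 0.038 = 0.334.
P(Y=3) = 0.136 + 0.113 + 0.078 + 0.043 = 0.370.
P(Y ∈ {2, 3}) = 0.334 + 0.370 = 0.704; P(X=3, Y ∈ {2, 3}) = 0.067 + 0.078 = 0.145.
P(X=3 | Y ∈ {2, 3}) = 0.145/0.704 = 0.206.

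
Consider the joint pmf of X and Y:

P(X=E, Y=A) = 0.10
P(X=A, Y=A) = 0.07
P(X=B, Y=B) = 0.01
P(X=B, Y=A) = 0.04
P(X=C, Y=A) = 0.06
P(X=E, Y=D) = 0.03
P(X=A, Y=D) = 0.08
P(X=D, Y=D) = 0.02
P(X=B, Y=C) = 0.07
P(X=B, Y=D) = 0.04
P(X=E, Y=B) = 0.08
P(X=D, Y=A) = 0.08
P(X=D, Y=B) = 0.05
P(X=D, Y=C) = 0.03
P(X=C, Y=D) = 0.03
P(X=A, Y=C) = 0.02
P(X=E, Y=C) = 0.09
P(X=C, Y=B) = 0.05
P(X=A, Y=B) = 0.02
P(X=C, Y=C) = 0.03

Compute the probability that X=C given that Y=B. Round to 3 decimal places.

0.238

P(Y=B) = 0.02 + 0.01 + 0.05 + 0.05 + 0.08 = 0.21.
P(X=C | Y=B) = 0.05/0.21 = 0.238.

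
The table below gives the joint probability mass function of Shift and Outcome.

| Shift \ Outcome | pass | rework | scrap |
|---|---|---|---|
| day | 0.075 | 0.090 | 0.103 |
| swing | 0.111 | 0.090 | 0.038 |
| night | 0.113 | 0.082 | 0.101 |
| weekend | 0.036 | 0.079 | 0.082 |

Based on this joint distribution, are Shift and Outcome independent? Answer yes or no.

no

P(Shift=swing) = 0.239 and P(Outcome=scrap) = 0.324, so their product is 0.07744, but P(Shift=swing, Outcome=scrap) = 0.038. Since these differ, Shift and Outcome are not independent.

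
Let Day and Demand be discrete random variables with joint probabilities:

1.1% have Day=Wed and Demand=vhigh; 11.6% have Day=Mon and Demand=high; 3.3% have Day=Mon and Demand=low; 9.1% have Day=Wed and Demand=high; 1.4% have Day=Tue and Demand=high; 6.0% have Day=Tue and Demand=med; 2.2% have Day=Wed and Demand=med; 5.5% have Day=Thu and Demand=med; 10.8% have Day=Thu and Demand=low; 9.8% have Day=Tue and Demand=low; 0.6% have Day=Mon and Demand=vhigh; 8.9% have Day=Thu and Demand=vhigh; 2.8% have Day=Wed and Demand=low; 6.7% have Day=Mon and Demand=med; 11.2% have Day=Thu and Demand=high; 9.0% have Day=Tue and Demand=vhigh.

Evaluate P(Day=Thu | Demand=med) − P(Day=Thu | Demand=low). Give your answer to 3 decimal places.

P(Demand=med) = 0.067 + 0.060 + 0.022 + 0.055 = 0.204; P(Day=Thu | Demand=med) = 0.055/0.204 = 0.2696.
P(Demand=low) = 0.033 + 0.098 + 0.028 + 0.108 = 0.267; P(Day=Thu | Demand=low) = 0.108/0.267 = 0.4045.
Difference = -0.135.

-0.135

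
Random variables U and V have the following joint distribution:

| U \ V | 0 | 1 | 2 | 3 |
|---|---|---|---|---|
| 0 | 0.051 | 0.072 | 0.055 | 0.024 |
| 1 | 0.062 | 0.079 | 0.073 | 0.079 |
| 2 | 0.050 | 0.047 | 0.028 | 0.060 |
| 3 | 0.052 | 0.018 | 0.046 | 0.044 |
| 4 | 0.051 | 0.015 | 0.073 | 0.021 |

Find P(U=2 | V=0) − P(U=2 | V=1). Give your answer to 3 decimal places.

-0.015

P(V=0) = 0.051 + 0.062 + 0.050 + 0.052 + 0.051 = 0.266; P(U=2 | V=0) = 0.050/0.266 = 0.1880.
P(V=1) = 0.072 + 0.079 + 0.047 + 0.018 + 0.015 = 0.231; P(U=2 | V=1) = 0.047/0.231 = 0.2035.
Difference = -0.015.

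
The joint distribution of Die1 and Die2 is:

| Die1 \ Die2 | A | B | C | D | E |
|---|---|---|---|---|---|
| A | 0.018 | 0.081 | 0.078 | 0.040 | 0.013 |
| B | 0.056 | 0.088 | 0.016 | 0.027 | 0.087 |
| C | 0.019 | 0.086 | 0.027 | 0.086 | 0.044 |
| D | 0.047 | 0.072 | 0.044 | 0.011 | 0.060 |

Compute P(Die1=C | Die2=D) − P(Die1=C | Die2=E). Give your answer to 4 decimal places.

0.3087

P(Die2=D) = 0.040 + 0.027 + 0.086 + 0.011 = 0.164; P(Die1=C | Die2=D) = 0.086/0.164 = 0.52439.
P(Die2=E) = 0.013 + 0.087 + 0.044 + 0.060 = 0.204; P(Die1=C | Die2=E) = 0.044/0.204 = 0.21569.
Difference = 0.3087.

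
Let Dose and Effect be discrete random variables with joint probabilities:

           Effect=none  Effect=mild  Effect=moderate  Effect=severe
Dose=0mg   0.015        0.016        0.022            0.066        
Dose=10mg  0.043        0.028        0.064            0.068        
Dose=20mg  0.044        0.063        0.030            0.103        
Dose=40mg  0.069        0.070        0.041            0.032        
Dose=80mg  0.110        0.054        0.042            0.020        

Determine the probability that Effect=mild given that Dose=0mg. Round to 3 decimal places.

P(Dose=0mg) = 0.015 + 0.016 + 0.022 + 0.066 = 0.119.
P(Effect=mild | Dose=0mg) = 0.016/0.119 = 0.134.

0.134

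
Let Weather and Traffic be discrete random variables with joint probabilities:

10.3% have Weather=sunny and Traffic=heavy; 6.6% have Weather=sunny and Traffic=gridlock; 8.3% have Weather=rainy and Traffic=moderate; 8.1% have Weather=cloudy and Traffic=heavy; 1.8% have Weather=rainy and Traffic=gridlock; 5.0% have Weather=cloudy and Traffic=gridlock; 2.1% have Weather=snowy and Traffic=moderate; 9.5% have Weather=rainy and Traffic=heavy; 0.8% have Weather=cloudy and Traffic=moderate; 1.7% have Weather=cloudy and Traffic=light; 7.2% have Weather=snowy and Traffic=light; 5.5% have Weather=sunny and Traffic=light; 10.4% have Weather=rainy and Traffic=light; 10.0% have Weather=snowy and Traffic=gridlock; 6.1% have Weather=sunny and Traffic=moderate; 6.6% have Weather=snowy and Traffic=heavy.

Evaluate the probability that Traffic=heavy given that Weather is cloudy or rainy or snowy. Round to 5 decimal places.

P(Weather=cloudy) = 0.017 + 0.008 + 0.081 + 0.050 = 0.156.
P(Weather=rainy) = 0.104 + 0.083 + 0.095 + 0.018 = 0.300.
P(Weather=snowy) = 0.072 + 0.021 + 0.066 + 0.100 = 0.259.
P(Weather ∈ {cloudy, rainy, snowy}) = 0.156 + 0.300 + 0.259 = 0.715; P(Traffic=heavy, Weather ∈ {cloudy, rainy, snowy}) = 0.081 + 0.095 + 0.066 = 0.242.
P(Traffic=heavy | Weather ∈ {cloudy, rainy, snowy}) = 0.242/0.715 = 0.33846.

0.33846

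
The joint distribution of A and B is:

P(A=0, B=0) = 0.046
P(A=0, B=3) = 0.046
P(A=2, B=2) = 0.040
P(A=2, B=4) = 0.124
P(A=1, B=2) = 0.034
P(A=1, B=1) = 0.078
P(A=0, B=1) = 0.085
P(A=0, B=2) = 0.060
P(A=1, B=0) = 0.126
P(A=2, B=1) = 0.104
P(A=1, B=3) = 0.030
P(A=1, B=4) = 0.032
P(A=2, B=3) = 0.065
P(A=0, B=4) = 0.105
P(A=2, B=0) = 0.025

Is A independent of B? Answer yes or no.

P(A=1) = 0.300 and P(B=0) = 0.197, so their product is 0.05910, but P(A=1, B=0) = 0.126. Since these differ, A and B are not independent.

no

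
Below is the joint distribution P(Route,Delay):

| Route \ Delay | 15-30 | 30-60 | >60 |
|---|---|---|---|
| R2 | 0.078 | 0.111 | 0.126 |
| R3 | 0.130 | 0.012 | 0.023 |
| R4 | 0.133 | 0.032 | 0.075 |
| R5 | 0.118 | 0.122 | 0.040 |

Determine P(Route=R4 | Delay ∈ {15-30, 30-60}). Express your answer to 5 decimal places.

0.22418

P(Delay=15-30) = 0.078 + 0.130 + 0.133 + 0.118 = 0.459.
P(Delay=30-60) = 0.111 + 0.012 + 0.032 + 0.122 = 0.277.
P(Delay ∈ {15-30, 30-60}) = 0.459 + 0.277 = 0.736; P(Route=R4, Delay ∈ {15-30, 30-60}) = 0.133 + 0.032 = 0.165.
P(Route=R4 | Delay ∈ {15-30, 30-60}) = 0.165/0.736 = 0.22418.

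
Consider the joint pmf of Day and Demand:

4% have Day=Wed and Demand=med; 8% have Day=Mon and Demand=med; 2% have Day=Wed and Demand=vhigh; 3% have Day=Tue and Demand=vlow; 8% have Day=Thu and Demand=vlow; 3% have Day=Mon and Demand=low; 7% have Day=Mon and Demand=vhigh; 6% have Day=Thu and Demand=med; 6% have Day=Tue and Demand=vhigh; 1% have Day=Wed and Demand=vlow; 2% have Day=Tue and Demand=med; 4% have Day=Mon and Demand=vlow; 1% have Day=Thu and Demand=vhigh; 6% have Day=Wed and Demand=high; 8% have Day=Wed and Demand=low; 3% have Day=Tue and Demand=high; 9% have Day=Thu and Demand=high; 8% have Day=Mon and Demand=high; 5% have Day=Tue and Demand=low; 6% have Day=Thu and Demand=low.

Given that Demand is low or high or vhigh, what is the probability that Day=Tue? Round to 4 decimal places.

0.2188

P(Demand=low) = 0.03 + 0.05 + 0.08 + 0.06 = 0.22.
P(Demand=high) = 0.08 + 0.03 + 0.06 + 0.09 = 0.26.
P(Demand=vhigh) = 0.07 + 0.06 + 0.02 + 0.01 = 0.16.
P(Demand ∈ {low, high, vhigh}) = 0.22 + 0.26 + 0.16 = 0.64; P(Day=Tue, Demand ∈ {low, high, vhigh}) = 0.05 + 0.03 + 0.06 = 0.14.
P(Day=Tue | Demand ∈ {low, high, vhigh}) = 0.14/0.64 = 0.2188.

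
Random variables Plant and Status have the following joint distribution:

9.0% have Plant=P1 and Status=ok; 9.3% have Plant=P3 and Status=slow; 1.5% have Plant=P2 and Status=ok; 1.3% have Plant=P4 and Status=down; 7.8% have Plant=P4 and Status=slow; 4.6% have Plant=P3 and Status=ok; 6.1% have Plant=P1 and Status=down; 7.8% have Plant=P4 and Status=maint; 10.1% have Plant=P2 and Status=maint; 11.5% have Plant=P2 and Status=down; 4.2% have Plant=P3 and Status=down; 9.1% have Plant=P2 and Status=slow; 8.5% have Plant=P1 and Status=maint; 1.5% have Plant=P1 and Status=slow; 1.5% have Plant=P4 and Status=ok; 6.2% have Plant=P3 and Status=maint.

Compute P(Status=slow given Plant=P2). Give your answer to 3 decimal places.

0.283

P(Plant=P2) = 0.015 + 0.091 + 0.115 + 0.101 = 0.322.
P(Status=slow | Plant=P2) = 0.091/0.322 = 0.283.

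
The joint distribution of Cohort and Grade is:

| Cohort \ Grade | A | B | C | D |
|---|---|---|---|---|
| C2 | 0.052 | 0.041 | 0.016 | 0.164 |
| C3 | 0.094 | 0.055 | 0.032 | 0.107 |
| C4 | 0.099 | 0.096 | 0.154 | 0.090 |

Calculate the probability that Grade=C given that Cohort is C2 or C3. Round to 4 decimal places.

0.0856

P(Cohort=C2) = 0.052 + 0.041 + 0.016 + 0.164 = 0.273.
P(Cohort=C3) = 0.094 + 0.055 + 0.032 + 0.107 = 0.288.
P(Cohort ∈ {C2, C3}) = 0.273 + 0.288 = 0.561; P(Grade=C, Cohort ∈ {C2, C3}) = 0.016 + 0.032 = 0.048.
P(Grade=C | Cohort ∈ {C2, C3}) = 0.048/0.561 = 0.0856.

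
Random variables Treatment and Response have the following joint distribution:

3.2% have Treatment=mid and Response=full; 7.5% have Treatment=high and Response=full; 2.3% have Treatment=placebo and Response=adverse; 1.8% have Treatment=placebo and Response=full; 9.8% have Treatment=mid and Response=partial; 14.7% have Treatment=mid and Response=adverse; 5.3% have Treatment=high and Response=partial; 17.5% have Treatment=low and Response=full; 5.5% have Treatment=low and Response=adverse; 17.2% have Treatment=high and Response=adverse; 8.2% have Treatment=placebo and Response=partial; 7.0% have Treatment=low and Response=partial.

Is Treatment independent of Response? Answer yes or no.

P(Treatment=low) = 0.300 and P(Response=full) = 0.300, so their product is 0.09000, but P(Treatment=low, Response=full) = 0.175. Since these differ, Treatment and Response are not independent.

no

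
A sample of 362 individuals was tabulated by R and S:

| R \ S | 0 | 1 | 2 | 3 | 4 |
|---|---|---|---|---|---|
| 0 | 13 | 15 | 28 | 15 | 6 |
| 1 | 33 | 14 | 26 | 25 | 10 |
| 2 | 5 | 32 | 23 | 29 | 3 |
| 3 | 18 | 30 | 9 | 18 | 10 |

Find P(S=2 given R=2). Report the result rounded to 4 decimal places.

Total with R=2: 5 + 32 + 23 + 29 + 3 = 92.
P(S=2 | R=2) = 23/92 = 0.2500.

0.2500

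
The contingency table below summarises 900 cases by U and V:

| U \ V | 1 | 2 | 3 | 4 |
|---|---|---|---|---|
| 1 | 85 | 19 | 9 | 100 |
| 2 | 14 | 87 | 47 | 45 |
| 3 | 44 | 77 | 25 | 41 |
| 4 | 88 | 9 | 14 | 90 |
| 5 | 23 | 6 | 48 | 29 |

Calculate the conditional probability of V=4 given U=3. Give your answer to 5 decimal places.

0.21925

Total with U=3: 44 + 77 + 25 + 41 = 187.
P(V=4 | U=3) = 41/187 = 0.21925.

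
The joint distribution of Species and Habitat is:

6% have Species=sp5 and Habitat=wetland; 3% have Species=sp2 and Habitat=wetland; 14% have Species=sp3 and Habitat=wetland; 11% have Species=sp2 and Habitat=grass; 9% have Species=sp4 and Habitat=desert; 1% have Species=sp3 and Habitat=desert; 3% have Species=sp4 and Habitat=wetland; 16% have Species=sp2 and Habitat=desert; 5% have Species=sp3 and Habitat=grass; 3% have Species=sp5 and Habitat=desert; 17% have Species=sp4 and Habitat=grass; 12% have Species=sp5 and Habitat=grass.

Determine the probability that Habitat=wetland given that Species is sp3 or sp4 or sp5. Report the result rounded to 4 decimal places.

0.3286

P(Species=sp3) = 0.05 + 0.14 + 0.01 = 0.20.
P(Species=sp4) = 0.17 + 0.03 + 0.09 = 0.29.
P(Species=sp5) = 0.12 + 0.06 + 0.03 = 0.21.
P(Species ∈ {sp3, sp4, sp5}) = 0.20 + 0.29 + 0.21 = 0.70; P(Habitat=wetland, Species ∈ {sp3, sp4, sp5}) = 0.14 + 0.03 + 0.06 = 0.23.
P(Habitat=wetland | Species ∈ {sp3, sp4, sp5}) = 0.23/0.70 = 0.3286.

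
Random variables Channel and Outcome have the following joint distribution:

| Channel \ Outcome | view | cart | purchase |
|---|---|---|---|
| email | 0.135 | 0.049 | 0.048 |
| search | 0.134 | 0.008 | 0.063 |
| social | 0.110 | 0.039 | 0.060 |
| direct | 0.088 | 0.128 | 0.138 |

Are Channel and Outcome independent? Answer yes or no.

P(Channel=direct) = 0.354 and P(Outcome=view) = 0.467, so their product is 0.16532, but P(Channel=direct, Outcome=view) = 0.088. Since these differ, Channel and Outcome are not independent.

no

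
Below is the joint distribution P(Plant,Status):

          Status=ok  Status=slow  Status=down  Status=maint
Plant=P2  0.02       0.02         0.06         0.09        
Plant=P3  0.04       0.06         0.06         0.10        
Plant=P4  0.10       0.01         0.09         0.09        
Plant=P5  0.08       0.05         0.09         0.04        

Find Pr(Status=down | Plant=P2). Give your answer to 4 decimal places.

P(Plant=P2) = 0.02 + 0.02 + 0.06 + 0.09 = 0.19.
P(Status=down | Plant=P2) = 0.06/0.19 = 0.3158.

0.3158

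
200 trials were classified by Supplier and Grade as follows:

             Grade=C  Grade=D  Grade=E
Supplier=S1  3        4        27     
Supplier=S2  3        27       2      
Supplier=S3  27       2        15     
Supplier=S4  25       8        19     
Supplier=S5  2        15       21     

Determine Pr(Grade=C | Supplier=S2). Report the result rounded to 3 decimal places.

Total with Supplier=S2: 3 + 27 + 2 = 32.
P(Grade=C | Supplier=S2) = 3/32 = 0.094.

0.094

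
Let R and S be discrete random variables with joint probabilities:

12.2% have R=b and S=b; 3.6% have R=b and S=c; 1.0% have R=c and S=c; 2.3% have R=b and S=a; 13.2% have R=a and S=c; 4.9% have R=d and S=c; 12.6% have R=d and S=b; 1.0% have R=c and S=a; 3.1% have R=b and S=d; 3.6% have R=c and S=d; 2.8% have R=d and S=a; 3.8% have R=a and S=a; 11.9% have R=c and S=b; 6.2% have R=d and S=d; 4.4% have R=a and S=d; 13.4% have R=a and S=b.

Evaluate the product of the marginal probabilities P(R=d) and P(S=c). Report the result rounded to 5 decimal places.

P(R=d) = 0.028 + 0.126 + 0.049 + 0.062 = 0.265.
P(S=c) = 0.132 + 0.036 + 0.010 + 0.049 = 0.227.
Product: 0.265 × 0.227 = 0.06016.

0.06016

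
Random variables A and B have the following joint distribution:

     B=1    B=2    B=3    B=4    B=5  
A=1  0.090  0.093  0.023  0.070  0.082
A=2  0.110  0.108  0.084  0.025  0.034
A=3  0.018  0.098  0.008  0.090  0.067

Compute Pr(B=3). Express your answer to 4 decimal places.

0.1150

P(B=3) = 0.023 + 0.084 + 0.008 = 0.115.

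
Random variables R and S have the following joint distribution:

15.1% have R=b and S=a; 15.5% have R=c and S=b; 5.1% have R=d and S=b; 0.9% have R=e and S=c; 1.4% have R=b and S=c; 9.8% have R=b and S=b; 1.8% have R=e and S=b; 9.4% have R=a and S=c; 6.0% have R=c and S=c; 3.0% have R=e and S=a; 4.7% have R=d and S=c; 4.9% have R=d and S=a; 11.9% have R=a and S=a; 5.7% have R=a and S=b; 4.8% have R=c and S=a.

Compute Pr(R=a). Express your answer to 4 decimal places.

0.2700

P(R=a) = 0.119 + 0.057 + 0.094 = 0.270.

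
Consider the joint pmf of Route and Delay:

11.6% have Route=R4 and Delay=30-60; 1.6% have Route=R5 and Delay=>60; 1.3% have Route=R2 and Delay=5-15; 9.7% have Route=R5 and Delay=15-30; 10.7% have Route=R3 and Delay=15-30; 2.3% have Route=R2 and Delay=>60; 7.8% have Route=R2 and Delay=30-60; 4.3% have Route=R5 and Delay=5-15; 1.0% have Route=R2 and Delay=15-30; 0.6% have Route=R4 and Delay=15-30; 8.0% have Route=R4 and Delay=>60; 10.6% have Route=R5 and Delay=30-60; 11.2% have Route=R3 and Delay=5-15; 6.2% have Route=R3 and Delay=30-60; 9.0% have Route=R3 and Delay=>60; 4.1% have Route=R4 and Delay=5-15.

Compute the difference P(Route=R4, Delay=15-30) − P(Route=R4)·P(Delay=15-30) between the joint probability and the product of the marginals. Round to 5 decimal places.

-0.04746

P(Route=R4) = 0.041 + 0.006 + 0.116 + 0.080 = 0.243.
P(Delay=15-30) = 0.010 + 0.107 + 0.006 + 0.097 = 0.220.
P(Route=R4, Delay=15-30) − P(Route=R4)P(Delay=15-30) = 0.006 − 0.243×0.220 = -0.04746.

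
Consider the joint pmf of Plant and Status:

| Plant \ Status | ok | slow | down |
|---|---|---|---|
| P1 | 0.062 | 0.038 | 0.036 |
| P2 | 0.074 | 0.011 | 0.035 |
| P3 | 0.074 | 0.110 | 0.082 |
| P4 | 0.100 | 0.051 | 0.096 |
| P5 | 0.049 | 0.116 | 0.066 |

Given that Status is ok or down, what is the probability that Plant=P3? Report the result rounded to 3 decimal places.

P(Status=ok) = 0.062 + 0.074 + 0.074 + 0.100 + 0.049 = 0.359.
P(Status=down) = 0.036 + 0.035 + 0.082 + 0.096 + 0.066 = 0.315.
P(Status ∈ {ok, down}) = 0.359 + 0.315 = 0.674; P(Plant=P3, Status ∈ {ok, down}) = 0.074 + 0.082 = 0.156.
P(Plant=P3 | Status ∈ {ok, down}) = 0.156/0.674 = 0.231.

0.231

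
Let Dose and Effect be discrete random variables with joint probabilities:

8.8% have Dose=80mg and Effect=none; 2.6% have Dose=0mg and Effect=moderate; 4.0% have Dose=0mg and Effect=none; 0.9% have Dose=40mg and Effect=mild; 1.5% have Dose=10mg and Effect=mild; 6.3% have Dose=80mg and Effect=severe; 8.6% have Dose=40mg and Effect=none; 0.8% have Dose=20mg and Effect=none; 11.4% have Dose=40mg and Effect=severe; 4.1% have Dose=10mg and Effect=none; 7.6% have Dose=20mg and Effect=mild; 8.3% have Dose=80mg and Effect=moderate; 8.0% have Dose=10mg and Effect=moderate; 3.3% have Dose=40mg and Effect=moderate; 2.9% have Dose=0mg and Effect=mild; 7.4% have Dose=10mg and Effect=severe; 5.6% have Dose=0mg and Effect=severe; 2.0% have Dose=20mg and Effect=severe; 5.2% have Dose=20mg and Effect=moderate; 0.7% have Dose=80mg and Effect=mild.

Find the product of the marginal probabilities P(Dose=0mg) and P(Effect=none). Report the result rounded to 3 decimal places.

0.040

P(Dose=0mg) = 0.040 + 0.029 + 0.026 + 0.056 = 0.151.
P(Effect=none) = 0.040 + 0.041 + 0.008 + 0.086 + 0.088 = 0.263.
Product: 0.151 × 0.263 = 0.040.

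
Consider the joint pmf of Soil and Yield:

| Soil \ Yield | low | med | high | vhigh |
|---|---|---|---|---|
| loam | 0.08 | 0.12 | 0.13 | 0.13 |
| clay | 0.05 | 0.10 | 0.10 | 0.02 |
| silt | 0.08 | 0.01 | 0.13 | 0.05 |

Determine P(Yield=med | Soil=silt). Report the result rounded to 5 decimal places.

0.03704

P(Soil=silt) = 0.08 + 0.01 + 0.13 + 0.05 = 0.27.
P(Yield=med | Soil=silt) = 0.01/0.27 = 0.03704.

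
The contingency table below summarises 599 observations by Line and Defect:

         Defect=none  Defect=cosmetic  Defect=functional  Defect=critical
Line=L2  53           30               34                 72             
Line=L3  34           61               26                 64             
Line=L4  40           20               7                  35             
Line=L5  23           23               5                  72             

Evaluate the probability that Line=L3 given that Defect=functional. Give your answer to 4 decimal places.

Total with Defect=functional: 34 + 26 + 7 + 5 = 72.
P(Line=L3 | Defect=functional) = 26/72 = 0.3611.

0.3611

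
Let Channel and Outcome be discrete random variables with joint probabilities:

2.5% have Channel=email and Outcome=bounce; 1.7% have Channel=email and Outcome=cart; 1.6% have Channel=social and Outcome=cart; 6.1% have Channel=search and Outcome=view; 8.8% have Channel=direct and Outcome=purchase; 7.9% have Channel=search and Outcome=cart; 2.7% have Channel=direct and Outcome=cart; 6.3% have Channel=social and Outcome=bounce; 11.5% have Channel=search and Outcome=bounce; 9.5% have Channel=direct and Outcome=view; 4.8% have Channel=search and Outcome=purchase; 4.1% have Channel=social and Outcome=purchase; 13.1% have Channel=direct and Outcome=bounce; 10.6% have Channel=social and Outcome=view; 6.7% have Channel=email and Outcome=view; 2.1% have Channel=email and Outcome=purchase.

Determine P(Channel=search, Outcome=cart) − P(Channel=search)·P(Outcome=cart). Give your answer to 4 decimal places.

P(Channel=search) = 0.115 + 0.061 + 0.079 + 0.048 = 0.303.
P(Outcome=cart) = 0.017 + 0.079 + 0.016 + 0.027 = 0.139.
P(Channel=search, Outcome=cart) − P(Channel=search)P(Outcome=cart) = 0.079 − 0.303×0.139 = 0.0369.

0.0369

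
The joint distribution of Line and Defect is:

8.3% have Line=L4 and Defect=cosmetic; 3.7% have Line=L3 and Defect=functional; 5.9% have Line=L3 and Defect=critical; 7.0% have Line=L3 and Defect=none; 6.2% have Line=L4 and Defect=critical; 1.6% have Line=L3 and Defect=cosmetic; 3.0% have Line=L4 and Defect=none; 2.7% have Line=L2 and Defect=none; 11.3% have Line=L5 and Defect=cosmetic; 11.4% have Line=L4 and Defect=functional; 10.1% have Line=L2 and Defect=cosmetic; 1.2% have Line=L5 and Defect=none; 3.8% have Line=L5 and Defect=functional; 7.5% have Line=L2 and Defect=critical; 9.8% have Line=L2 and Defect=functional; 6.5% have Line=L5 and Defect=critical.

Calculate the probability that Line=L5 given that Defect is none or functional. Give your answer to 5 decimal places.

P(Defect=none) = 0.027 + 0.070 + 0.030 + 0.012 = 0.139.
P(Defect=functional) = 0.098 + 0.037 + 0.114 + 0.038 = 0.287.
P(Defect ∈ {none, functional}) = 0.139 + 0.287 = 0.426; P(Line=L5, Defect ∈ {none, functional}) = 0.012 + 0.038 = 0.050.
P(Line=L5 | Defect ∈ {none, functional}) = 0.050/0.426 = 0.11737.

0.11737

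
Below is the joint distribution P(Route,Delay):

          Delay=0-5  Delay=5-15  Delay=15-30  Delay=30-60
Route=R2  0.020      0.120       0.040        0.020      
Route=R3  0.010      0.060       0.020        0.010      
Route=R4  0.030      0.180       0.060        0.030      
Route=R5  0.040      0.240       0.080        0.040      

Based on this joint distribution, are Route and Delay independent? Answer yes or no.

Every cell satisfies P(Route,Delay) = P(Route)·P(Delay). For instance P(Route=R3) = 0.100, P(Delay=5-15) = 0.600, and 0.100×0.600 = 0.060 matches the joint entry. So Route and Delay are independent.

yes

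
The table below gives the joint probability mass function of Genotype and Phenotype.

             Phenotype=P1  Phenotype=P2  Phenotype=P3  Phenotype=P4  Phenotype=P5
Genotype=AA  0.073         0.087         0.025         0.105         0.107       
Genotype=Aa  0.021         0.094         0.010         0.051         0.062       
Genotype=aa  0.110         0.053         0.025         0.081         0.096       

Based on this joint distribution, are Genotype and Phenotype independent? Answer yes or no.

P(Genotype=Aa) = 0.238 and P(Phenotype=P2) = 0.234, so their product is 0.05569, but P(Genotype=Aa, Phenotype=P2) = 0.094. Since these differ, Genotype and Phenotype are not independent.

no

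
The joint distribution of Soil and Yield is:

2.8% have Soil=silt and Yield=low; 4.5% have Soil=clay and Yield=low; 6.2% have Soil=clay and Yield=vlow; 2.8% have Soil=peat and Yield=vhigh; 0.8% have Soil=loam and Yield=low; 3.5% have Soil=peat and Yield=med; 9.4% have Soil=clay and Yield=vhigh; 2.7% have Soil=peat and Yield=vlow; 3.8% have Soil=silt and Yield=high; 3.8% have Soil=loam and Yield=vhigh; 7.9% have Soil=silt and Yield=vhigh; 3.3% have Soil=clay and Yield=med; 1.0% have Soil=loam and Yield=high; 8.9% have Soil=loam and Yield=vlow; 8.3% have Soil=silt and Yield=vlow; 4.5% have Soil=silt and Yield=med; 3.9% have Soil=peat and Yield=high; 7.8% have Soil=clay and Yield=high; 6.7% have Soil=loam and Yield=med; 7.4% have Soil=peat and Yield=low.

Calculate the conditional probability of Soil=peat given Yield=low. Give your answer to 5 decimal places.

0.47742

P(Yield=low) = 0.008 + 0.045 + 0.028 + 0.074 = 0.155.
P(Soil=peat | Yield=low) = 0.074/0.155 = 0.47742.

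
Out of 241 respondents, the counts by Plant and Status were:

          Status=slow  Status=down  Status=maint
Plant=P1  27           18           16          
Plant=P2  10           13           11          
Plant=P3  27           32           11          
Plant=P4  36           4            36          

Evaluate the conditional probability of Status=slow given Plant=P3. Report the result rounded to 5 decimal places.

0.38571

Total with Plant=P3: 27 + 32 + 11 = 70.
P(Status=slow | Plant=P3) = 27/70 = 0.38571.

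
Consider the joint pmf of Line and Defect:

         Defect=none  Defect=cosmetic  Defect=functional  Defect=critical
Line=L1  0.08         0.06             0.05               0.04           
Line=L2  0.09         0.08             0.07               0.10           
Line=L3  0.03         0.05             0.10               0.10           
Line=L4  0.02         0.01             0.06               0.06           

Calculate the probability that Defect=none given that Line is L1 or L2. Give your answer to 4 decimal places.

P(Line=L1) = 0.08 + 0.06 + 0.05 + 0.04 = 0.23.
P(Line=L2) = 0.09 + 0.08 + 0.07 + 0.10 = 0.34.
P(Line ∈ {L1, L2}) = 0.23 + 0.34 = 0.57; P(Defect=none, Line ∈ {L1, L2}) = 0.08 + 0.09 = 0.17.
P(Defect=none | Line ∈ {L1, L2}) = 0.17/0.57 = 0.2982.

0.2982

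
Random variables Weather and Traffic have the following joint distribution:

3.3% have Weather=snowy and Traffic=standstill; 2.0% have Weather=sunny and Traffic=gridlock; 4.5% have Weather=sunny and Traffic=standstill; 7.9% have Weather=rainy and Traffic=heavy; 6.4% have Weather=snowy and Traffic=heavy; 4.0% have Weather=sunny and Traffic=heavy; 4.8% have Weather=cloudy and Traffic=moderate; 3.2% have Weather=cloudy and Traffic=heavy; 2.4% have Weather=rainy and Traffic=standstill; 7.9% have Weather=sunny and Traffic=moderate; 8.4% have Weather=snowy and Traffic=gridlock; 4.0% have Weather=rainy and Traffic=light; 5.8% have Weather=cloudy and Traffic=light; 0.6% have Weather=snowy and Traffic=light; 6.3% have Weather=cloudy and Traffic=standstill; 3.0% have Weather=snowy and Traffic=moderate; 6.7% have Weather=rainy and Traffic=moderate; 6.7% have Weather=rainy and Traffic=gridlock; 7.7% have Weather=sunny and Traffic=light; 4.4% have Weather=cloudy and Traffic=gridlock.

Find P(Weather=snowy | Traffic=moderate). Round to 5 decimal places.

0.13393

P(Traffic=moderate) = 0.079 + 0.048 + 0.067 + 0.030 = 0.224.
P(Weather=snowy | Traffic=moderate) = 0.030/0.224 = 0.13393.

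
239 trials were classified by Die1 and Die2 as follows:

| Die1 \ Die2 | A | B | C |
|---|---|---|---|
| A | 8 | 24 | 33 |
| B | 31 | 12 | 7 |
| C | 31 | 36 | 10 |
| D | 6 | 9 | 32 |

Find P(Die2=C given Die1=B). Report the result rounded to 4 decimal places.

Total with Die1=B: 31 + 12 + 7 = 50.
P(Die2=C | Die1=B) = 7/50 = 0.1400.

0.1400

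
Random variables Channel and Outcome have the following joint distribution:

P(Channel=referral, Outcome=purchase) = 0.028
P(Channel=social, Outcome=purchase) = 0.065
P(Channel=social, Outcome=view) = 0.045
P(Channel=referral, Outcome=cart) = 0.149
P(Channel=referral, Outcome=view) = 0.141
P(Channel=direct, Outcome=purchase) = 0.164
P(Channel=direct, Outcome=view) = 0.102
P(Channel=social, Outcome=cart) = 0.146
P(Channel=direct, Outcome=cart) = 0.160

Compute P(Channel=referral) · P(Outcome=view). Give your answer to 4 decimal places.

0.0916

P(Channel=referral) = 0.141 + 0.149 + 0.028 = 0.318.
P(Outcome=view) = 0.045 + 0.102 + 0.141 = 0.288.
Product: 0.318 × 0.288 = 0.0916.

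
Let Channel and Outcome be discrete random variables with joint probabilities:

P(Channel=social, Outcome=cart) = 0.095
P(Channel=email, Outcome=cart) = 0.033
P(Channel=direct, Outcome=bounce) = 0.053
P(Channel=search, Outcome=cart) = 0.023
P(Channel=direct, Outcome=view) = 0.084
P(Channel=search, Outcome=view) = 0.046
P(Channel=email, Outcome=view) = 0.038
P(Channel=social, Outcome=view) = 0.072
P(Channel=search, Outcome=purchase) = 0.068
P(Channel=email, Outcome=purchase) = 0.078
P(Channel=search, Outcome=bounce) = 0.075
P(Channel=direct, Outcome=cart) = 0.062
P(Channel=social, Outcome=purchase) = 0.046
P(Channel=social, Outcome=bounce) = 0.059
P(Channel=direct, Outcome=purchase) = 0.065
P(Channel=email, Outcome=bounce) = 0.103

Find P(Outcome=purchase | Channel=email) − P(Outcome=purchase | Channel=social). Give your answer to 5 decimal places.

0.14041

P(Channel=email) = 0.103 + 0.038 + 0.033 + 0.078 = 0.252; P(Outcome=purchase | Channel=email) = 0.078/0.252 = 0.309524.
P(Channel=social) = 0.059 + 0.072 + 0.095 + 0.046 = 0.272; P(Outcome=purchase | Channel=social) = 0.046/0.272 = 0.169118.
Difference = 0.14041.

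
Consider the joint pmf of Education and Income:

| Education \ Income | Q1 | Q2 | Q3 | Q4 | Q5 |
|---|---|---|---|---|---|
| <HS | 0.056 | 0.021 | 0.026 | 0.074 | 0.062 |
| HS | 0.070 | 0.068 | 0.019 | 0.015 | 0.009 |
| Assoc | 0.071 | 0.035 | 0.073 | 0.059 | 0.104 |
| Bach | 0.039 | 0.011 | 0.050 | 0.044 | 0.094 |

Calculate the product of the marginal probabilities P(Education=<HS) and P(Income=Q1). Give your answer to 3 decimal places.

P(Education=<HS) = 0.056 + 0.021 + 0.026 + 0.074 + 0.062 = 0.239.
P(Income=Q1) = 0.056 + 0.070 + 0.071 + 0.039 = 0.236.
Product: 0.239 × 0.236 = 0.056.

0.056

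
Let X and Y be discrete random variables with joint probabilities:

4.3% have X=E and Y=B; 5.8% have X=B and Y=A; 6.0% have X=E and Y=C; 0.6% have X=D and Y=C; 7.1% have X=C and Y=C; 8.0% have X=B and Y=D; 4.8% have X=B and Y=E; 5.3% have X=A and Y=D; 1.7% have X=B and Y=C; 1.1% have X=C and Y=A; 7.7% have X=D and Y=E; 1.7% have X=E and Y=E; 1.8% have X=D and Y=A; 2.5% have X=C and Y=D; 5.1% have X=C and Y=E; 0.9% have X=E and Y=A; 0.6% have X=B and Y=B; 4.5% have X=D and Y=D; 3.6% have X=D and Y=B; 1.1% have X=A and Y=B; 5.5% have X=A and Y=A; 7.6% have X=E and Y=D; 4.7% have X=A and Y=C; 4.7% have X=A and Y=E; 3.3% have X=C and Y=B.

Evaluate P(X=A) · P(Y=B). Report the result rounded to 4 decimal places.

P(X=A) = 0.055 + 0.011 + 0.047 + 0.053 + 0.047 = 0.213.
P(Y=B) = 0.011 + 0.006 + 0.033 + 0.036 + 0.043 = 0.129.
Product: 0.213 × 0.129 = 0.0275.

0.0275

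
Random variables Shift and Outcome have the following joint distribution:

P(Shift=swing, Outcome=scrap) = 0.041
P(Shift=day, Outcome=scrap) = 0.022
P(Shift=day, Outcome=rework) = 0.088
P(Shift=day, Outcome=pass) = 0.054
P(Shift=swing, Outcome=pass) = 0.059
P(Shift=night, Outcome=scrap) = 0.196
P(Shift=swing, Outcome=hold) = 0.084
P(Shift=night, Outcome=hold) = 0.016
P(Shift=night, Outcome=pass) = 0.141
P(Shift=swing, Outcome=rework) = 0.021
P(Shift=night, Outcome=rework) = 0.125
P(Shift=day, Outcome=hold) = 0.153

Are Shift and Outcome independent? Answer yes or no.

P(Shift=night) = 0.478 and P(Outcome=hold) = 0.253, so their product is 0.12093, but P(Shift=night, Outcome=hold) = 0.016. Since these differ, Shift and Outcome are not independent.

no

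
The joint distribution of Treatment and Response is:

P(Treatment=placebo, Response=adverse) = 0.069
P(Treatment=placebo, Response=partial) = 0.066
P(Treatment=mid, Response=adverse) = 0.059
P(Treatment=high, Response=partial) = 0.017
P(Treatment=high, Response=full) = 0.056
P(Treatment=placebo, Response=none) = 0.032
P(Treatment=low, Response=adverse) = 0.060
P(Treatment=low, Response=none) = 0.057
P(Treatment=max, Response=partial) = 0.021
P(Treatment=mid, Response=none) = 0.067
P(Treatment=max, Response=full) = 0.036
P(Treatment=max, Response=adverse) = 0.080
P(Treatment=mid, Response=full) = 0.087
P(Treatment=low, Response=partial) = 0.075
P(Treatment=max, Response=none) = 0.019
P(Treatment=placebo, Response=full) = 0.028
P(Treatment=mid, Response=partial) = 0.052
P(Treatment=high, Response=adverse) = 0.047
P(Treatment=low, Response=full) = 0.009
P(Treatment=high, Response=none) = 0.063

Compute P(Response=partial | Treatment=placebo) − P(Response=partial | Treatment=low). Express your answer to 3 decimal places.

-0.035

P(Treatment=placebo) = 0.032 + 0.066 + 0.028 + 0.069 = 0.195; P(Response=partial | Treatment=placebo) = 0.066/0.195 = 0.3385.
P(Treatment=low) = 0.057 + 0.075 + 0.009 + 0.060 = 0.201; P(Response=partial | Treatment=low) = 0.075/0.201 = 0.3731.
Difference = -0.035.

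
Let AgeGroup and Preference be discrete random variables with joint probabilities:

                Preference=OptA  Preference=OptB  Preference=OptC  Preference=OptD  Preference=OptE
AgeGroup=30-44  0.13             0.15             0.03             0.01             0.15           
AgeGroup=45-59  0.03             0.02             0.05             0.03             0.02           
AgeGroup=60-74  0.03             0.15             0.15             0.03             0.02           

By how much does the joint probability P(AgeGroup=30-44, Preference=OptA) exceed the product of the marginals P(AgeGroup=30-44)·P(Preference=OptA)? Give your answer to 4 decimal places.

0.0407

P(AgeGroup=30-44) = 0.13 + 0.15 + 0.03 + 0.01 + 0.15 = 0.47.
P(Preference=OptA) = 0.13 + 0.03 + 0.03 = 0.19.
P(AgeGroup=30-44, Preference=OptA) − P(AgeGroup=30-44)P(Preference=OptA) = 0.13 − 0.47×0.19 = 0.0407.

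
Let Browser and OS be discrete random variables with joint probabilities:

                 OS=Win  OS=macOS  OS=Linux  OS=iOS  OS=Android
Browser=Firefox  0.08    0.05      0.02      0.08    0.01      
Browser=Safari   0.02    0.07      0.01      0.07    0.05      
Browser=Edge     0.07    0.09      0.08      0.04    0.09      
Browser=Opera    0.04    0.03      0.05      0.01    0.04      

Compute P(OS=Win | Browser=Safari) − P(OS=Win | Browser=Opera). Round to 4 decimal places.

-0.1444

P(Browser=Safari) = 0.02 + 0.07 + 0.01 + 0.07 + 0.05 = 0.22; P(OS=Win | Browser=Safari) = 0.02/0.22 = 0.09091.
P(Browser=Opera) = 0.04 + 0.03 + 0.05 + 0.01 + 0.04 = 0.17; P(OS=Win | Browser=Opera) = 0.04/0.17 = 0.23529.
Difference = -0.1444.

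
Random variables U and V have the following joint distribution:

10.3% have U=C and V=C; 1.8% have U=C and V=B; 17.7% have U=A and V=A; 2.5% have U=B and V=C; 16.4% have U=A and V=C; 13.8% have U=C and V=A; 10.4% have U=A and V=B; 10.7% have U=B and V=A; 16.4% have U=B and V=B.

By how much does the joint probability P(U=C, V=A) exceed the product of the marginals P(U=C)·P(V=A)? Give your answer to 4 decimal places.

0.0287

P(U=C) = 0.138 + 0.018 + 0.103 = 0.259.
P(V=A) = 0.177 + 0.107 + 0.138 = 0.422.
P(U=C, V=A) − P(U=C)P(V=A) = 0.138 − 0.259×0.422 = 0.0287.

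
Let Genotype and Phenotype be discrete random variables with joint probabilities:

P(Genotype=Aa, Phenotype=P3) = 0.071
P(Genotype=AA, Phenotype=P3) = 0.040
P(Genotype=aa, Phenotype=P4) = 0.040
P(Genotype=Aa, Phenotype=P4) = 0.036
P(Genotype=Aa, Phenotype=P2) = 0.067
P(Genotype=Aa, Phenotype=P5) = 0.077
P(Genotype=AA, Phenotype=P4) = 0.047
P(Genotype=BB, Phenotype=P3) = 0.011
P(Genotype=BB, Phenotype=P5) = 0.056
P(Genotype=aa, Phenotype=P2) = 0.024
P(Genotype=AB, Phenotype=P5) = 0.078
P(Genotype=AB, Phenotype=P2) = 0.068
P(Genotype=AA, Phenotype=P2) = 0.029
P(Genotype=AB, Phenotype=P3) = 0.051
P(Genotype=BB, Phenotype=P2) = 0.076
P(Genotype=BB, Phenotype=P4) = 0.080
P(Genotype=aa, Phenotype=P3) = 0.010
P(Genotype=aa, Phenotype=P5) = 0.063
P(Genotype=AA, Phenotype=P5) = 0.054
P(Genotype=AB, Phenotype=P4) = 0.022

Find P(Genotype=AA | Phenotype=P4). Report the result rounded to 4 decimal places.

0.2089

P(Phenotype=P4) = 0.047 + 0.036 + 0.040 + 0.022 + 0.080 = 0.225.
P(Genotype=AA | Phenotype=P4) = 0.047/0.225 = 0.2089.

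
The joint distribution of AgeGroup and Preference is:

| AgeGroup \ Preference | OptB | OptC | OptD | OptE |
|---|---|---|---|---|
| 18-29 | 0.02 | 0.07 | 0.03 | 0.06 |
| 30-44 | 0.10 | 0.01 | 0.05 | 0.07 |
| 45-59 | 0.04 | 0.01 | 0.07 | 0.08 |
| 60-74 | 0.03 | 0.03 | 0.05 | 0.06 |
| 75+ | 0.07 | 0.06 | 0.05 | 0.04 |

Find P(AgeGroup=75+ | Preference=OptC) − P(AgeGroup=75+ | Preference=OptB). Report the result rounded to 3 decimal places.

0.064

P(Preference=OptC) = 0.07 + 0.01 + 0.01 + 0.03 + 0.06 = 0.18; P(AgeGroup=75+ | Preference=OptC) = 0.06/0.18 = 0.3333.
P(Preference=OptB) = 0.02 + 0.10 + 0.04 + 0.03 + 0.07 = 0.26; P(AgeGroup=75+ | Preference=OptB) = 0.07/0.26 = 0.2692.
Difference = 0.064.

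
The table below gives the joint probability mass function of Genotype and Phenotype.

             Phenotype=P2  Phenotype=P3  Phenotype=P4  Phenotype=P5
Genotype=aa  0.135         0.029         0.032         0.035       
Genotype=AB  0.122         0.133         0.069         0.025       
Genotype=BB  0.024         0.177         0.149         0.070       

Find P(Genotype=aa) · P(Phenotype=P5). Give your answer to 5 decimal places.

P(Genotype=aa) = 0.135 + 0.029 + 0.032 + 0.035 = 0.231.
P(Phenotype=P5) = 0.035 + 0.025 + 0.070 = 0.130.
Product: 0.231 × 0.130 = 0.03003.

0.03003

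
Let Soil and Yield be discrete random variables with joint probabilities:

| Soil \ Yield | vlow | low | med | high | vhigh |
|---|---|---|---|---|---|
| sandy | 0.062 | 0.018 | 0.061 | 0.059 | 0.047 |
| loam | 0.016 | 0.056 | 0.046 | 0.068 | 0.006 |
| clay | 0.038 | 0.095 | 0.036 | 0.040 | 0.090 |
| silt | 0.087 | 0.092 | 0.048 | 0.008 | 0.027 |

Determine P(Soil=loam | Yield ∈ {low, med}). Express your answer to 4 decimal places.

P(Yield=low) = 0.018 + 0.056 + 0.095 + 0.092 = 0.261.
P(Yield=med) = 0.061 + 0.046 + 0.036 + 0.048 = 0.191.
P(Yield ∈ {low, med}) = 0.261 + 0.191 = 0.452; P(Soil=loam, Yield ∈ {low, med}) = 0.056 + 0.046 = 0.102.
P(Soil=loam | Yield ∈ {low, med}) = 0.102/0.452 = 0.2257.

0.2257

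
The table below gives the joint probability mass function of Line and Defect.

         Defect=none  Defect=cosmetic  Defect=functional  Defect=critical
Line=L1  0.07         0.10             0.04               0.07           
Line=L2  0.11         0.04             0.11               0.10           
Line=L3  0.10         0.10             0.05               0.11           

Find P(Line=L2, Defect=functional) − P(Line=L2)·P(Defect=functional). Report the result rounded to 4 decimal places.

0.0380

P(Line=L2) = 0.11 + 0.04 + 0.11 + 0.10 = 0.36.
P(Defect=functional) = 0.04 + 0.11 + 0.05 = 0.20.
P(Line=L2, Defect=functional) − P(Line=L2)P(Defect=functional) = 0.11 − 0.36×0.20 = 0.0380.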